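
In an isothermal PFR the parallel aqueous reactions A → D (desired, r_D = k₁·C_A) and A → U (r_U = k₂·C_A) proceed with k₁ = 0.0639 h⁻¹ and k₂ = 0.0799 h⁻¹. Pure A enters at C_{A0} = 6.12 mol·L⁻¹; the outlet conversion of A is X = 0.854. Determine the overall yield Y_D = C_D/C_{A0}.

0.379

C_A = C_{A0}(1−X) = 0.8935 mol·L⁻¹.
Both paths are first order in A, so the instantaneous fraction to D is constant: dC_D/d(−C_A) = k₁/(k₁+k₂) = 0.4444.
C_D = 0.4444·(C_{A0}−C_A) = 0.4444×5.226 = 2.32 mol·L⁻¹.
Y_D = C_D/C_{A0} = 2.322/6.12 = 0.379.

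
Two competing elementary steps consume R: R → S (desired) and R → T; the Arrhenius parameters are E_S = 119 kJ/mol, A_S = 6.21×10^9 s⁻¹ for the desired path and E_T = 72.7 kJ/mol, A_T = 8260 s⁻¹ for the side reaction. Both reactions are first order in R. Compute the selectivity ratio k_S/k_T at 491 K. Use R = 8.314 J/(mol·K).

8.92

With equal orders, S_{S/T} = k_S/k_T = (A_S/A_T)·exp[(E_T−E_S)/(RT)].
(E_T−E_S)/(RT) = (72.7−119)×10³/(8.314×491) = -46300/4082 = -11.34.
k_S/k_T = (6.21×10^9/8260)·exp(-11.34) = 7.518×10^5 × 1.186×10^-5 = 8.92.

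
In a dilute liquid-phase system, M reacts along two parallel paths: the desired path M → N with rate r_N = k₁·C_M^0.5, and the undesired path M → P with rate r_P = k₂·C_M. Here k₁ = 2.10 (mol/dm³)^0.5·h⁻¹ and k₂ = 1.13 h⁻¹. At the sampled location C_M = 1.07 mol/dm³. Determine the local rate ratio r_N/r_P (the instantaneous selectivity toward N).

S_{N/P} = r_N/r_P = (k₁·C_M^0.5)/(k₂·C_M) = (k₁/k₂)·C_M^-0.5.
= (2.10×1.070^0.5) / (1.13×1.070) = 2.172/1.209 = 1.80.
The undesired path is higher order in M, so low C_M (CSTR or dilute feed) favours N.

1.80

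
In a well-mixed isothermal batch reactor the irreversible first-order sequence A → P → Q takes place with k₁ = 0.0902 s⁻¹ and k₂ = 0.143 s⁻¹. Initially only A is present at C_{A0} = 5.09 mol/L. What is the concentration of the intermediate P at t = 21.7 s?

0.838 mol/L

The intermediate concentration in a first-order A→B→C sequence is C_P = k₁C_{A0}(e^(−k₁t) − e^(−k₂t))/(k₂−k₁).
e^(−k₁t) = e^(−0.0902×21.7) = e^(−1.957) = 0.1412; e^(−k₂t) = e^(−3.103) = 0.04491.
C_P = 0.0902×5.09/(0.143−0.0902) × (0.1412−0.04491) = 8.695×0.09632 = 0.8376 mol/L.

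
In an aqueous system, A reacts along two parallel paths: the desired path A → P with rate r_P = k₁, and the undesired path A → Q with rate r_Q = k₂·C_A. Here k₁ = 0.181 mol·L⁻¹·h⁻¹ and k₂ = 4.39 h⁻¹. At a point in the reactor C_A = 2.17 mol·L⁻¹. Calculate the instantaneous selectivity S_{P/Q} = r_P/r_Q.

0.0190

S_{P/Q} = r_P/r_Q = (k₁)/(k₂·C_A) = (k₁/k₂)·C_A⁻¹.
= (0.181) / (4.39×2.170) = 0.1810/9.526 = 0.0190.
The undesired path is higher order in A, so low C_A (CSTR or dilute feed) favours P.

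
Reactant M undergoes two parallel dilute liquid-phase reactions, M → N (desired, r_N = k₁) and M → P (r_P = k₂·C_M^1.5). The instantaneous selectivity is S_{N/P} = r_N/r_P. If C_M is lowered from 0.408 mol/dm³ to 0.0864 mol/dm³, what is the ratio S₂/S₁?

S_{N/P} = (k₁/k₂)·C_M^-1.5, so S₂/S₁ = (C_{M,2}/C_{M,1})^-1.5.
= (0.0864/0.408)^(-1.5) = (0.2118)^(-1.5) = 10.3.

10.3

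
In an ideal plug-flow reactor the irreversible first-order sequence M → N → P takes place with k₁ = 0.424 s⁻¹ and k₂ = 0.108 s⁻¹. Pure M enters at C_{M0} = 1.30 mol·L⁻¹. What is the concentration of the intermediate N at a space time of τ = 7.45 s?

0.706 mol·L⁻¹

Solving the coupled first-order balances gives C_N(τ) = [k₁/(k₂−k₁)]·C_{M0}·(e^(−k₁τ) − e^(−k₂τ)).
e^(−k₁τ) = e^(−0.424×7.45) = e^(−3.159) = 0.04248; e^(−k₂τ) = e^(−0.8046) = 0.4473.
C_N = 0.424×1.30/(0.108−0.424) × (0.04248−0.4473) = (-1.744)×(-0.4048) = 0.7061 mol·L⁻¹.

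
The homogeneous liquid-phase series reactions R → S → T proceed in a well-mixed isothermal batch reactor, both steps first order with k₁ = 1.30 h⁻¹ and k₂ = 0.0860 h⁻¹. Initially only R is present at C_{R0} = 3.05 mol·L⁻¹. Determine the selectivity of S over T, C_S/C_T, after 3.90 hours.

3.23

Solving the coupled first-order balances gives C_S(t) = [k₁/(k₂−k₁)]·C_{R0}·(e^(−k₁t) − e^(−k₂t)).
e^(−k₁t) = e^(−1.30×3.90) = e^(−5.070) = 0.006282; e^(−k₂t) = e^(−0.3354) = 0.7151.
C_S = 1.30×3.05/(0.0860−1.30) × (0.006282−0.7151) = (-3.266)×(-0.7088) = 2.315 mol·L⁻¹.
C_R = C_{R0}e^(−k₁t) = 0.01916 mol·L⁻¹, so C_T = C_{R0}−C_R−C_S = 0.7160 mol·L⁻¹; C_S/C_T = 3.23.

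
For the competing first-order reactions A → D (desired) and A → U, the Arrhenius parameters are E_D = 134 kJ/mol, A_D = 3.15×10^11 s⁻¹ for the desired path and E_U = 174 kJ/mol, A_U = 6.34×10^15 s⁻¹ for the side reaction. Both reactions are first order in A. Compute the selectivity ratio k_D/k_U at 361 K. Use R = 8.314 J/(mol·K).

With equal orders, S_{D/U} = k_D/k_U = (A_D/A_U)·exp[(E_U−E_D)/(RT)].
(E_U−E_D)/(RT) = (174−134)×10³/(8.314×361) = 40000/3001 = 13.33.
k_D/k_U = (3.15×10^11/6.34×10^15)·exp(13.33) = 4.968×10^-5 × 6.137×10^5 = 30.5.

30.5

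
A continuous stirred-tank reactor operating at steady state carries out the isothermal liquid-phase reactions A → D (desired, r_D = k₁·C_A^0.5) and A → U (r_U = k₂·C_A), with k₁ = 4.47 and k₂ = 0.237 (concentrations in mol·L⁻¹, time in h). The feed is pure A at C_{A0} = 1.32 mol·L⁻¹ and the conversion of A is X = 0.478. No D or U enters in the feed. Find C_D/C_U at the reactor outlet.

Exit C_A = C_{A0}(1−X) = 1.32×0.522 = 0.6890 mol·L⁻¹.
Rates in a CSTR are evaluated at the outlet concentration: r_D = 4.47×0.6890^0.5 = 3.710, r_U = 0.237×0.6890 = 0.1633.
Overall selectivity = C_D/C_U = r_Dτ/(r_Uτ) = r_D/r_U = 22.7.

22.7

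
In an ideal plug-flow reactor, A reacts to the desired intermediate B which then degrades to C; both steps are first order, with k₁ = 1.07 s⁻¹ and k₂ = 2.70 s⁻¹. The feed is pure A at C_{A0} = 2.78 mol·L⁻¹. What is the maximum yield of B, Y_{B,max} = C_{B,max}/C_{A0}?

0.216

At the optimum, C_{B,max}/C_{A0} = (k₁/k₂)^[k₂/(k₂−k₁)].
= (1.07/2.70)^(2.70/(2.70−1.07)) = (0.3963)^(1.656) = 0.2158.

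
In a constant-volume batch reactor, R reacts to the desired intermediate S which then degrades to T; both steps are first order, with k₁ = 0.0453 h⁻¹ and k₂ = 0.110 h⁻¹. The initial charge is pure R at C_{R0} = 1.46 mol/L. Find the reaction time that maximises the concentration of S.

For first-order series the maximum of C_S occurs at t_opt = ln(k₂/k₁)/(k₂−k₁).
= ln(0.110/0.0453)/(0.110−0.0453) = ln(2.428)/0.06470 = 0.8872/0.06470 = 13.7 h.

13.7 h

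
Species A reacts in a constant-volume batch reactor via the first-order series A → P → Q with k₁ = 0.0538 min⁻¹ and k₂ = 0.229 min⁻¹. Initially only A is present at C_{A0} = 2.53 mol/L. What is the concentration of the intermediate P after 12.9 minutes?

The intermediate concentration in a first-order A→B→C sequence is C_P = k₁C_{A0}(e^(−k₁t) − e^(−k₂t))/(k₂−k₁).
e^(−k₁t) = e^(−0.0538×12.9) = e^(−0.6940) = 0.4996; e^(−k₂t) = e^(−2.954) = 0.05213.
C_P = 0.0538×2.53/(0.229−0.0538) × (0.4996−0.05213) = 0.7769×0.4474 = 0.3476 mol/L.

0.348 mol/L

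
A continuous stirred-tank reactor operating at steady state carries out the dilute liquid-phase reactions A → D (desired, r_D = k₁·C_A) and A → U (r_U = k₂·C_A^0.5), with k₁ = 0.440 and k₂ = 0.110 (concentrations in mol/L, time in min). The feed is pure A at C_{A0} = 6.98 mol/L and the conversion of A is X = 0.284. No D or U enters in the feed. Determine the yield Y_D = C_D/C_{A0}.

0.255

Exit C_A = C_{A0}(1−X) = 6.98×0.716 = 4.998 mol/L.
In a CSTR the entire volume is at exit conditions, so r_D = 0.440×4.998 = 2.199 and r_U = 0.110×4.998^0.5 = 0.2459.
Fraction of consumed A going to D: r_D/(r_D+r_U) = 0.8994.
C_D = 0.8994·C_{A0}·X = 0.8994×6.98×0.284 = 1.78 mol/L; Y_D = C_D/C_{A0} = 0.255.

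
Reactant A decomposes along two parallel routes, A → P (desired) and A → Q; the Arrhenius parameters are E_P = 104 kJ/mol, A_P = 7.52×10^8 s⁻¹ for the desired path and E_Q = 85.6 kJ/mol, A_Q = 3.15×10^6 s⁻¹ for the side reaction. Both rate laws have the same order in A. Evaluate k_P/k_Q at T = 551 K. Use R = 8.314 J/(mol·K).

4.30

Since both paths have the same order in A, the concentration cancels and S_{P/Q} = k_P/k_Q = (A_P/A_Q)·exp[(E_Q−E_P)/(RT)].
(E_Q−E_P)/(RT) = (85.6−104)×10³/(8.314×551) = -18400/4581 = -4.017.
k_P/k_Q = (7.52×10^8/3.15×10^6)·exp(-4.017) = 238.7 × 0.01801 = 4.30.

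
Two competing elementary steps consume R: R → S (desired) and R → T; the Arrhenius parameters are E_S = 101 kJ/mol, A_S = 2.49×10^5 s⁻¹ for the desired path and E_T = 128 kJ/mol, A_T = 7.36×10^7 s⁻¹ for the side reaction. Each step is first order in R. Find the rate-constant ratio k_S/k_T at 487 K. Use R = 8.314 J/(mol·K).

2.66

With equal orders, S_{S/T} = k_S/k_T = (A_S/A_T)·exp[(E_T−E_S)/(RT)].
(E_T−E_S)/(RT) = (128−101)×10³/(8.314×487) = 27000/4049 = 6.668.
k_S/k_T = (2.49×10^5/7.36×10^7)·exp(6.668) = 0.003383 × 787.2 = 2.66.
Since E_S < E_T, lowering the temperature improves selectivity toward S.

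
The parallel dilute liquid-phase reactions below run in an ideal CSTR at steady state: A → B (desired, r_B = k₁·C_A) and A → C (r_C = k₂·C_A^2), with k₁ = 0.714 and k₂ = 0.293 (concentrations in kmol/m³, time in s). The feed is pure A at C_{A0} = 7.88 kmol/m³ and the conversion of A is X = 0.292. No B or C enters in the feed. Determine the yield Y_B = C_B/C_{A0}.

0.0888

Exit C_A = C_{A0}(1−X) = 7.88×0.708 = 5.579 kmol/m³.
In a CSTR the entire volume is at exit conditions, so r_B = 0.714×5.579 = 3.983 and r_C = 0.293×5.579^2 = 9.120.
Fraction of consumed A going to B: r_B/(r_B+r_C) = 0.3040.
C_B = 0.3040·C_{A0}·X = 0.3040×7.88×0.292 = 0.699 kmol/m³; Y_B = C_B/C_{A0} = 0.0888.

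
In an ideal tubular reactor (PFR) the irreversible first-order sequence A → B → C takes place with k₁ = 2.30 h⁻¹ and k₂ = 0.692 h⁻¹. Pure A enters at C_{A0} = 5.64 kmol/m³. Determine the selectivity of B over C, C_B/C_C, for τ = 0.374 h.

The intermediate concentration in a first-order A→B→C sequence is C_B = k₁C_{A0}(e^(−k₁τ) − e^(−k₂τ))/(k₂−k₁).
e^(−k₁τ) = e^(−2.30×0.374) = e^(−0.8602) = 0.4231; e^(−k₂τ) = e^(−0.2588) = 0.7720.
C_B = 2.30×5.64/(0.692−2.30) × (0.4231−0.7720) = (-8.067)×(-0.3489) = 2.815 kmol/m³.
C_A = C_{A0}e^(−k₁τ) = 2.386 kmol/m³, so C_C = C_{A0}−C_A−C_B = 0.4393 kmol/m³; C_B/C_C = 6.41.

6.41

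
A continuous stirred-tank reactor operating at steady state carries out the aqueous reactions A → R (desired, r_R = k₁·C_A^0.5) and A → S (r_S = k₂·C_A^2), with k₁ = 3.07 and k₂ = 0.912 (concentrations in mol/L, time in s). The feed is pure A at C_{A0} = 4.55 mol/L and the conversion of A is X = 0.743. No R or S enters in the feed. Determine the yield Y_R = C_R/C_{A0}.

0.540

Exit C_A = C_{A0}(1−X) = 4.55×0.257 = 1.169 mol/L.
Rates in a CSTR are evaluated at the outlet concentration: r_R = 3.07×1.169^0.5 = 3.320, r_S = 0.912×1.169^2 = 1.247.
Fraction of consumed A going to R: r_R/(r_R+r_S) = 0.7269.
C_R = 0.7269·C_{A0}·X = 0.7269×4.55×0.743 = 2.46 mol/L; Y_R = C_R/C_{A0} = 0.540.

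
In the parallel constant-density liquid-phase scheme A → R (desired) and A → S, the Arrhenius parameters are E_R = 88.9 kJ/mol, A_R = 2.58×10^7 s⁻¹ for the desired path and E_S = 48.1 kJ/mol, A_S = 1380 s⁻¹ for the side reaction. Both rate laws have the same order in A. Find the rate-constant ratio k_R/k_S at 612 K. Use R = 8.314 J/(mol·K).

6.16

Since both paths have the same order in A, the concentration cancels and S_{R/S} = k_R/k_S = (A_R/A_S)·exp[(E_S−E_R)/(RT)].
(E_S−E_R)/(RT) = (48.1−88.9)×10³/(8.314×612) = -40800/5088 = -8.019.
k_R/k_S = (2.58×10^7/1380)·exp(-8.019) = 18696 × 3.293×10^-4 = 6.16.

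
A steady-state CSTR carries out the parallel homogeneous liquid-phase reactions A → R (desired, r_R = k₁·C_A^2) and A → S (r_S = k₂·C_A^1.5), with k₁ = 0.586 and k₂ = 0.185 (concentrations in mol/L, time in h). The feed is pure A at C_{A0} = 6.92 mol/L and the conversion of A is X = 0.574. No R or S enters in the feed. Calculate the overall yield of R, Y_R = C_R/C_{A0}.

0.485

Exit C_A = C_{A0}(1−X) = 6.92×0.426 = 2.948 mol/L.
In a CSTR the entire volume is at exit conditions, so r_R = 0.586×2.948^2 = 5.092 and r_S = 0.185×2.948^1.5 = 0.9364.
Fraction of consumed A going to R: r_R/(r_R+r_S) = 0.8447.
C_R = 0.8447·C_{A0}·X = 0.8447×6.92×0.574 = 3.36 mol/L; Y_R = C_R/C_{A0} = 0.485.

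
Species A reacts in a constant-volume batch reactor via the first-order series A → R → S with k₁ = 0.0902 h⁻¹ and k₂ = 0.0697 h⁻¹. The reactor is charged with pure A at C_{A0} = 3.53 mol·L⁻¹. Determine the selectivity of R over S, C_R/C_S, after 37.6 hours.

Solving the coupled first-order balances gives C_R(t) = [k₁/(k₂−k₁)]·C_{A0}·(e^(−k₁t) − e^(−k₂t)).
e^(−k₁t) = e^(−0.0902×37.6) = e^(−3.392) = 0.03366; e^(−k₂t) = e^(−2.621) = 0.07275.
C_R = 0.0902×3.53/(0.0697−0.0902) × (0.03366−0.07275) = (-15.53)×(-0.03909) = 0.6072 mol·L⁻¹.
C_A = C_{A0}e^(−k₁t) = 0.1188 mol·L⁻¹, so C_S = C_{A0}−C_A−C_R = 2.804 mol·L⁻¹; C_R/C_S = 0.217.

0.217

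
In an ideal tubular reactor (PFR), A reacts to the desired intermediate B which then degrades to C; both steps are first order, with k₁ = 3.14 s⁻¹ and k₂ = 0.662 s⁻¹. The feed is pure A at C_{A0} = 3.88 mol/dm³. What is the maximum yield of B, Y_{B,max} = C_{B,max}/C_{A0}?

0.660

At the optimum, C_{B,max}/C_{A0} = (k₁/k₂)^[k₂/(k₂−k₁)].
= (3.14/0.662)^(0.662/(0.662−3.14)) = (4.743)^(-0.2672) = 0.6598.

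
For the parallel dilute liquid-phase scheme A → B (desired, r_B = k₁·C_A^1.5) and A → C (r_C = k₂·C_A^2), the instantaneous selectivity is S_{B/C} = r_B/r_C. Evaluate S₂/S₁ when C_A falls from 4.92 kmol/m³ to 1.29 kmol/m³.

S_{B/C} = (k₁/k₂)·C_A^-0.5, so S₂/S₁ = (C_{A,2}/C_{A,1})^-0.5.
= (1.29/4.92)^(-0.5) = (0.2622)^(-0.5) = 1.95.

1.95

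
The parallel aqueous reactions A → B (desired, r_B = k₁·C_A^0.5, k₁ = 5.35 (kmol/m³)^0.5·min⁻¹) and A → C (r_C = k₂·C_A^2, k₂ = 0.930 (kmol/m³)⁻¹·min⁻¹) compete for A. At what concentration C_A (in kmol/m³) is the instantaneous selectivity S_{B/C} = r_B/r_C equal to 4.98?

S_{B/C} = (k₁/k₂)·C_A^-1.5 ⇒ C_A = (S·k₂/k₁)^(1/(-1.5)).
= (4.98×0.930/5.35)^(-0.6667) = (0.8657)^(-0.6667) = 1.10 kmol/m³.

1.10 kmol/m³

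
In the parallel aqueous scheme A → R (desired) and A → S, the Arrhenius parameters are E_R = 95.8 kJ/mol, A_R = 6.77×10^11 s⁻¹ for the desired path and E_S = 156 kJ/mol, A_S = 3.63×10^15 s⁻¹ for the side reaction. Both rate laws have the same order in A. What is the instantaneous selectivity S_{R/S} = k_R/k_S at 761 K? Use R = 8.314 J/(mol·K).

Since both paths have the same order in A, the concentration cancels and S_{R/S} = k_R/k_S = (A_R/A_S)·exp[(E_S−E_R)/(RT)].
(E_S−E_R)/(RT) = (156−95.8)×10³/(8.314×761) = 60200/6327 = 9.515.
k_R/k_S = (6.77×10^11/3.63×10^15)·exp(9.515) = 1.865×10^-4 × 13560 = 2.53.
Since E_R < E_S, lowering the temperature improves selectivity toward R.

2.53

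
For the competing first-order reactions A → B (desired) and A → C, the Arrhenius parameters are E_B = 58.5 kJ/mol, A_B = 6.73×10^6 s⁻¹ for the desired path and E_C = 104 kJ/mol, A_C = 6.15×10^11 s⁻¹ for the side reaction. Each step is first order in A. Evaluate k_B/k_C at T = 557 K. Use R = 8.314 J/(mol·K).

0.202

With equal orders, S_{B/C} = k_B/k_C = (A_B/A_C)·exp[(E_C−E_B)/(RT)].
(E_C−E_B)/(RT) = (104−58.5)×10³/(8.314×557) = 45500/4631 = 9.825.
k_B/k_C = (6.73×10^6/6.15×10^11)·exp(9.825) = 1.094×10^-5 × 18496 = 0.202.
Since E_B < E_C, lowering the temperature improves selectivity toward B.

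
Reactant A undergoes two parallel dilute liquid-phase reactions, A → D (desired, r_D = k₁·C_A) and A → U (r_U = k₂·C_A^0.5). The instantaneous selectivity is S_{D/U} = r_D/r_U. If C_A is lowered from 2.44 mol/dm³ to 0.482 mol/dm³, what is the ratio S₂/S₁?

0.444

S_{D/U} = (k₁/k₂)·C_A^0.5, so S₂/S₁ = (C_{A,2}/C_{A,1})^0.5.
= (0.482/2.44)^0.5 = (0.1975)^0.5 = 0.444.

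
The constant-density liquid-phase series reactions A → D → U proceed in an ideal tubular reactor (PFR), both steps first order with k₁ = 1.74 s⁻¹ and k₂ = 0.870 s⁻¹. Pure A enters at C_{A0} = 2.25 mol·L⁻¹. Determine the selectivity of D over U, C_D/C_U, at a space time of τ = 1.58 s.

The intermediate concentration in a first-order A→B→C sequence is C_D = k₁C_{A0}(e^(−k₁τ) − e^(−k₂τ))/(k₂−k₁).
e^(−k₁τ) = e^(−1.74×1.58) = e^(−2.749) = 0.06398; e^(−k₂τ) = e^(−1.375) = 0.2529.
C_D = 1.74×2.25/(0.870−1.74) × (0.06398−0.2529) = (-4.500)×(-0.1890) = 0.8503 mol·L⁻¹.
C_A = C_{A0}e^(−k₁τ) = 0.1440 mol·L⁻¹, so C_U = C_{A0}−C_A−C_D = 1.256 mol·L⁻¹; C_D/C_U = 0.677.

0.677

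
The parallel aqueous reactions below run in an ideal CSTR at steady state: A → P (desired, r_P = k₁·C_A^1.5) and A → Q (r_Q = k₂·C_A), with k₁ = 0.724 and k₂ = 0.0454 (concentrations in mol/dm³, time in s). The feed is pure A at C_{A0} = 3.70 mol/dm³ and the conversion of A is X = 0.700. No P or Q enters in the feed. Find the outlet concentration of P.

Exit C_A = C_{A0}(1−X) = 3.70×0.300 = 1.110 mol/dm³.
In a CSTR the entire volume is at exit conditions, so r_P = 0.724×1.110^1.5 = 0.8467 and r_Q = 0.0454×1.110 = 0.05039.
Fraction of consumed A going to P: r_P/(r_P+r_Q) = 0.9438.
C_P = 0.9438·C_{A0}·X = 0.9438×3.70×0.700 = 2.44 mol/dm³.

2.44 mol/dm³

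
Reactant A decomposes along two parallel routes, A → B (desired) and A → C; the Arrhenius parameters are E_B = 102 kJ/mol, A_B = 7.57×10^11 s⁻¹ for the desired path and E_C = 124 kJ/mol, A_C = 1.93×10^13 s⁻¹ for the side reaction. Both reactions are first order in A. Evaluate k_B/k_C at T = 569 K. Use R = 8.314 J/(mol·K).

With equal orders, S_{B/C} = k_B/k_C = (A_B/A_C)·exp[(E_C−E_B)/(RT)].
(E_C−E_B)/(RT) = (124−102)×10³/(8.314×569) = 22000/4731 = 4.651.
k_B/k_C = (7.57×10^11/1.93×10^13)·exp(4.651) = 0.03922 × 104.6 = 4.10.
Since E_B < E_C, lowering the temperature improves selectivity toward B.

4.10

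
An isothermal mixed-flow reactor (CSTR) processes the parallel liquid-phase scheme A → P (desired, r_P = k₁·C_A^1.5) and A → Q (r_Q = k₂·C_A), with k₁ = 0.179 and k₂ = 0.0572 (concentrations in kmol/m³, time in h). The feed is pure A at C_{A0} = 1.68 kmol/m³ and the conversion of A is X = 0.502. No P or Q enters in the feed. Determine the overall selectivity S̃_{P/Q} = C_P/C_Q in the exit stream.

Exit C_A = C_{A0}(1−X) = 1.68×0.498 = 0.8366 kmol/m³.
Rates in a CSTR are evaluated at the outlet concentration: r_P = 0.179×0.8366^1.5 = 0.1370, r_Q = 0.0572×0.8366 = 0.04786.
Overall selectivity = C_P/C_Q = r_Pτ/(r_Qτ) = r_P/r_Q = 2.86.

2.86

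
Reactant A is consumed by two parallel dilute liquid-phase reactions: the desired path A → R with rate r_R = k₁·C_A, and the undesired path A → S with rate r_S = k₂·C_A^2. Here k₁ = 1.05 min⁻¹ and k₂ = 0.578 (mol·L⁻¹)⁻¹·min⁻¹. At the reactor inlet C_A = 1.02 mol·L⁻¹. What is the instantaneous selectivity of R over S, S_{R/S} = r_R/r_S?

S_{R/S} = r_R/r_S = (k₁·C_A)/(k₂·C_A^2) = (k₁/k₂)·C_A⁻¹.
= (1.05×1.020) / (0.578×1.020^2) = 1.071/0.6014 = 1.78.

1.78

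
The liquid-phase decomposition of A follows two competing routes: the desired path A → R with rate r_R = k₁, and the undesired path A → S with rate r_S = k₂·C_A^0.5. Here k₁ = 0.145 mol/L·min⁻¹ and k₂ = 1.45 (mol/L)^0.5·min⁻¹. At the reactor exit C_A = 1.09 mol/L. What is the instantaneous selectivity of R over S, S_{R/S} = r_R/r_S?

S_{R/S} = r_R/r_S = (k₁)/(k₂·C_A^0.5) = (k₁/k₂)·C_A^-0.5.
= (0.145) / (1.45×1.090^0.5) = 0.1450/1.514 = 0.0958.

0.0958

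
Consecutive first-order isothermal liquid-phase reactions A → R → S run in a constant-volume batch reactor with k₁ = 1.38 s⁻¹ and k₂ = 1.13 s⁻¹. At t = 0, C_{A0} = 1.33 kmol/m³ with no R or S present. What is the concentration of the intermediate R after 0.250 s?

Solving the coupled first-order balances gives C_R(t) = [k₁/(k₂−k₁)]·C_{A0}·(e^(−k₁t) − e^(−k₂t)).
e^(−k₁t) = e^(−1.38×0.250) = e^(−0.3450) = 0.7082; e^(−k₂t) = e^(−0.2825) = 0.7539.
C_R = 1.38×1.33/(1.13−1.38) × (0.7082−0.7539) = (-7.342)×(-0.04568) = 0.3353 kmol/m³.

0.335 kmol/m³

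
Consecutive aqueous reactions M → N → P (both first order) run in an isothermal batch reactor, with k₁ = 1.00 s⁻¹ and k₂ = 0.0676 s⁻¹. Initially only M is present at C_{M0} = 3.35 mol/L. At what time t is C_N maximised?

For first-order series the maximum of C_N occurs at t_opt = ln(k₂/k₁)/(k₂−k₁).
= ln(0.0676/1.00)/(0.0676−1.00) = ln(0.06760)/-0.9324 = -2.694/-0.9324 = 2.89 s.

2.89 s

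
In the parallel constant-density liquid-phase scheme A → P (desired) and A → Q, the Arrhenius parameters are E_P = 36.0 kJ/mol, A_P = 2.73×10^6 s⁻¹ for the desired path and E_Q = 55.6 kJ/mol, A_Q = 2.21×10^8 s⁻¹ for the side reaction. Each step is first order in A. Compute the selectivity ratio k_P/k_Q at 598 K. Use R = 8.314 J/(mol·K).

0.637

Since both paths have the same order in A, the concentration cancels and S_{P/Q} = k_P/k_Q = (A_P/A_Q)·exp[(E_Q−E_P)/(RT)].
(E_Q−E_P)/(RT) = (55.6−36.0)×10³/(8.314×598) = 19600/4972 = 3.942.
k_P/k_Q = (2.73×10^6/2.21×10^8)·exp(3.942) = 0.01235 × 51.53 = 0.637.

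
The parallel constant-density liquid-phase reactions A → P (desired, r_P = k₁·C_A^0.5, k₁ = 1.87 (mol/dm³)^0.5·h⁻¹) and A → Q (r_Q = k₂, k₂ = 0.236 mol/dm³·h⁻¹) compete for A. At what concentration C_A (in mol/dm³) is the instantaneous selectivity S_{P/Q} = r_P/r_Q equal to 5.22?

S_{P/Q} = (k₁/k₂)·C_A^0.5 ⇒ C_A = (S·k₂/k₁)^(2).
= (5.22×0.236/1.87)^(2) = (0.6588)^(2) = 0.434 mol/dm³.

0.434 mol/dm³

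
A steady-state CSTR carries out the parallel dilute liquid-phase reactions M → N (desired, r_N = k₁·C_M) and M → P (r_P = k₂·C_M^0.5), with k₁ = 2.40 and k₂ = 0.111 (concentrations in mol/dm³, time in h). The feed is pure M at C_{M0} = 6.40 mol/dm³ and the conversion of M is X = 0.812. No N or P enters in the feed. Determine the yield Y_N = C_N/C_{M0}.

Exit C_M = C_{M0}(1−X) = 6.40×0.188 = 1.203 mol/dm³.
Rates in a CSTR are evaluated at the outlet concentration: r_N = 2.40×1.203 = 2.888, r_P = 0.111×1.203^0.5 = 0.1218.
Fraction of consumed M going to N: r_N/(r_N+r_P) = 0.9595.
C_N = 0.9595·C_{M0}·X = 0.9595×6.40×0.812 = 4.99 mol/dm³; Y_N = C_N/C_{M0} = 0.779.

0.779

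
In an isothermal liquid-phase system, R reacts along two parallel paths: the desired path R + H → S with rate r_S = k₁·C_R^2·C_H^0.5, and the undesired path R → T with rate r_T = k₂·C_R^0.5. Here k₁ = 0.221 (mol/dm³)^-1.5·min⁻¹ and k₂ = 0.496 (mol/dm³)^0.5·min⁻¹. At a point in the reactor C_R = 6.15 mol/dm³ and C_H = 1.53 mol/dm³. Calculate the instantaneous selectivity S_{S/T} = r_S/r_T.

S_{S/T} = r_S/r_T = (k₁·C_R^2·C_H^0.5)/(k₂·C_R^0.5) = (k₁/k₂)·C_R^1.5·C_H^0.5.
= (0.221×6.150^2×1.530^0.5) / (0.496×6.150^0.5) = 10.34/1.230 = 8.41.

8.41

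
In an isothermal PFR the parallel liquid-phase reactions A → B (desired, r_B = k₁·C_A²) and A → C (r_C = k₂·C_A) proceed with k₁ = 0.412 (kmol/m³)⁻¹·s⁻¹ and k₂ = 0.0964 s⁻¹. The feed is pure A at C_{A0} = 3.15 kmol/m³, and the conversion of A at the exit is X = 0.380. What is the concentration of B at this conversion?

1.09 kmol/m³

C_A = C_{A0}(1−X) = 1.953 kmol/m³.
Along a PFR/batch, dC_C/dC_A = −r_C/(r_B+r_C) = −k₂/(k₂+k₁·C_A).
Integrating from C_{A0} to C_A: C_C = (0.0964/0.412)·ln[(0.0964+0.412·3.15)/(0.0964+0.412·1.95)] = 0.2340·ln(1.394/0.9010) = 0.1021 kmol/m³.
Then C_B = (C_{A0}−C_A) − C_C = 1.197 − 0.1021 = 1.095 kmol/m³.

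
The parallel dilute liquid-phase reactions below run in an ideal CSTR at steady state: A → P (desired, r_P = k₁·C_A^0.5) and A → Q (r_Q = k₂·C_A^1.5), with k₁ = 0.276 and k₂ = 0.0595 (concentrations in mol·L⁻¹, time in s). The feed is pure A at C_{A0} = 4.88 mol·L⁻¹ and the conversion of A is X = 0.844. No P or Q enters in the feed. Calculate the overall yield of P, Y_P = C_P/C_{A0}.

Exit C_A = C_{A0}(1−X) = 4.88×0.156 = 0.7613 mol·L⁻¹.
Rates in a CSTR are evaluated at the outlet concentration: r_P = 0.276×0.7613^0.5 = 0.2408, r_Q = 0.0595×0.7613^1.5 = 0.03952.
Fraction of consumed A going to P: r_P/(r_P+r_Q) = 0.8590.
C_P = 0.8590·C_{A0}·X = 0.8590×4.88×0.844 = 3.54 mol·L⁻¹; Y_P = C_P/C_{A0} = 0.725.

0.725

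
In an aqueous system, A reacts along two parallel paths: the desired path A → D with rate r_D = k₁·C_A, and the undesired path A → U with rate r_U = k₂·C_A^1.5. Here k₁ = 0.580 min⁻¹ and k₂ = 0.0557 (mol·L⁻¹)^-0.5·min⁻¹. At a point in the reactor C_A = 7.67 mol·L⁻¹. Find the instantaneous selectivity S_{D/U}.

S_{D/U} = r_D/r_U = (k₁·C_A)/(k₂·C_A^1.5) = (k₁/k₂)·C_A^-0.5.
= (0.580×7.670) / (0.0557×7.670^1.5) = 4.449/1.183 = 3.76.
The undesired path is higher order in A, so low C_A (CSTR or dilute feed) favours D.

3.76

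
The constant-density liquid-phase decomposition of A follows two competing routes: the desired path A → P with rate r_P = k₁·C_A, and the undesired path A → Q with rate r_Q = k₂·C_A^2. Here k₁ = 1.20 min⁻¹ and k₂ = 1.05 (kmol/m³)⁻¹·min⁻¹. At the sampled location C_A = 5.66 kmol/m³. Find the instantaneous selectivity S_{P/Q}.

S_{P/Q} = r_P/r_Q = (k₁·C_A)/(k₂·C_A^2) = (k₁/k₂)·C_A⁻¹.
= (1.20×5.660) / (1.05×5.660^2) = 6.792/33.64 = 0.202.
The undesired path is higher order in A, so low C_A (CSTR or dilute feed) favours P.

0.202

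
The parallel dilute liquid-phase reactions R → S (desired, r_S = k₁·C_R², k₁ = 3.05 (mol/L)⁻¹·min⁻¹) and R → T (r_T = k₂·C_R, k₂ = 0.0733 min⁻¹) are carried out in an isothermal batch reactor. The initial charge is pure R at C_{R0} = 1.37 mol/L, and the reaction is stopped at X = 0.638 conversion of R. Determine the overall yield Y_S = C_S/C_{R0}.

0.621

C_R = C_{R0}(1−X) = 0.4959 mol/L.
Along a PFR/batch, dC_T/dC_R = −r_T/(r_S+r_T) = −k₂/(k₂+k₁·C_R).
Integrating from C_{R0} to C_R: C_T = (0.0733/3.05)·ln[(0.0733+3.05·1.37)/(0.0733+3.05·0.496)] = 0.02403·ln(4.252/1.586) = 0.02370 mol/L.
Then C_S = (C_{R0}−C_R) − C_T = 0.8741 − 0.02370 = 0.8504 mol/L.
Y_S = C_S/C_{R0} = 0.8504/1.37 = 0.621.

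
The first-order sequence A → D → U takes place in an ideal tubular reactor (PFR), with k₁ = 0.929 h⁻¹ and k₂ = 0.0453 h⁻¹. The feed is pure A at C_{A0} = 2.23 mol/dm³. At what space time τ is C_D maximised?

For first-order series the maximum of C_D occurs at τ_opt = ln(k₂/k₁)/(k₂−k₁).
= ln(0.0453/0.929)/(0.0453−0.929) = ln(0.04876)/-0.8837 = -3.021/-0.8837 = 3.42 h.

3.42 h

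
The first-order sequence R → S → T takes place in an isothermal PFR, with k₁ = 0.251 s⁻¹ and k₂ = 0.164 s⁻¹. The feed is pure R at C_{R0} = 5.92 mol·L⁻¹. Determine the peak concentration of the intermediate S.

2.65 mol·L⁻¹

For a first-order series the maximum intermediate yield is C_{S,max}/C_{R0} = (k₁/k₂)^[k₂/(k₂−k₁)].
= (0.251/0.164)^(0.164/(0.164−0.251)) = (1.530)^(-1.885) = 0.4483.
C_{S,max} = 0.4483×5.92 = 2.65 mol·L⁻¹.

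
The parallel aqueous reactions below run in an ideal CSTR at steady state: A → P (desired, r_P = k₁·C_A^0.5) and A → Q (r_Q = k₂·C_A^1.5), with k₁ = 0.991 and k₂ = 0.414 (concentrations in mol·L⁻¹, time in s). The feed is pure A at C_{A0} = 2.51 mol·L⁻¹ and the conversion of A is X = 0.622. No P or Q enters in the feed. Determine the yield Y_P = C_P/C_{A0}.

0.445

Exit C_A = C_{A0}(1−X) = 2.51×0.378 = 0.9488 mol·L⁻¹.
Rates in a CSTR are evaluated at the outlet concentration: r_P = 0.991×0.9488^0.5 = 0.9653, r_Q = 0.414×0.9488^1.5 = 0.3826.
Fraction of consumed A going to P: r_P/(r_P+r_Q) = 0.7161.
C_P = 0.7161·C_{A0}·X = 0.7161×2.51×0.622 = 1.12 mol·L⁻¹; Y_P = C_P/C_{A0} = 0.445.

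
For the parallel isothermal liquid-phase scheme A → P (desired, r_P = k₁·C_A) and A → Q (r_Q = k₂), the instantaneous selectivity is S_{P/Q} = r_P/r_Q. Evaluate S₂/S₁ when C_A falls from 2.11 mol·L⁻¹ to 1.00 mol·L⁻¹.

S_{P/Q} = (k₁/k₂)·C_A, so S₂/S₁ = (C_{A,2}/C_{A,1}).
= 1.00/2.11 = 0.474.

0.474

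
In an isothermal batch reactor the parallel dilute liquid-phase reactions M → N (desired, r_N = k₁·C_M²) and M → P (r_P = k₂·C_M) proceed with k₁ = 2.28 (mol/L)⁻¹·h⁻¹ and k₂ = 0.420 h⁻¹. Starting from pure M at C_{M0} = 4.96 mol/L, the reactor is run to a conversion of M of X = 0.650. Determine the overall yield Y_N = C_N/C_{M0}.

C_M = C_{M0}(1−X) = 1.736 mol/L.
Along a PFR/batch, dC_P/dC_M = −r_P/(r_N+r_P) = −k₂/(k₂+k₁·C_M).
Integrating from C_{M0} to C_M: C_P = (0.420/2.28)·ln[(0.420+2.28·4.96)/(0.420+2.28·1.74)] = 0.1842·ln(11.73/4.378) = 0.1815 mol/L.
Then C_N = (C_{M0}−C_M) − C_P = 3.224 − 0.1815 = 3.042 mol/L.
Y_N = C_N/C_{M0} = 3.042/4.96 = 0.613.

0.613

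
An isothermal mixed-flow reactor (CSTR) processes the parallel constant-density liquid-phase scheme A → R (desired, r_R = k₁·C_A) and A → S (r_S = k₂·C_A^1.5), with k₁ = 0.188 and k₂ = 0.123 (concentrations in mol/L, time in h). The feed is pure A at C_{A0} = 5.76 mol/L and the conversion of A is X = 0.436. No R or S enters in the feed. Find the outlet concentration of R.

1.15 mol/L

Exit C_A = C_{A0}(1−X) = 5.76×0.564 = 3.249 mol/L.
In a CSTR the entire volume is at exit conditions, so r_R = 0.188×3.249 = 0.6107 and r_S = 0.123×3.249^1.5 = 0.7202.
Fraction of consumed A going to R: r_R/(r_R+r_S) = 0.4589.
C_R = 0.4589·C_{A0}·X = 0.4589×5.76×0.436 = 1.15 mol/L.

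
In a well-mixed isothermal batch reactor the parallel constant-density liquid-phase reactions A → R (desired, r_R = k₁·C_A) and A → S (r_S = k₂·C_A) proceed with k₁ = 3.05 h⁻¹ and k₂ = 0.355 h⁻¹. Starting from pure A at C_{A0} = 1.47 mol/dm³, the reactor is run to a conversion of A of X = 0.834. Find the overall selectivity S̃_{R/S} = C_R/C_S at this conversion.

8.59

C_A = C_{A0}(1−X) = 0.2440 mol/dm³.
Both paths are first order in A, so the instantaneous fraction to R is constant: dC_R/d(−C_A) = k₁/(k₁+k₂) = 0.8957.
C_R = 0.8957·(C_{A0}−C_A) = 0.8957×1.226 = 1.10 mol/dm³.
C_S = (C_{A0}−C_A)−C_R = 0.1278 mol/dm³; S̃_{R/S} = 1.098/0.1278 = 8.59.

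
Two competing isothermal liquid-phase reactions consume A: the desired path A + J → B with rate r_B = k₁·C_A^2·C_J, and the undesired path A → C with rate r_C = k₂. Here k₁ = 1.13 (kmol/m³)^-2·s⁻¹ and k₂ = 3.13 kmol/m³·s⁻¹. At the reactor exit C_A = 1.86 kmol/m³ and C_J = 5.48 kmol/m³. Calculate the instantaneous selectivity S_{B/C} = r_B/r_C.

6.84

S_{B/C} = r_B/r_C = (k₁·C_A^2·C_J)/(k₂) = (k₁/k₂)·C_A^2·C_J.
= (1.13×1.860^2×5.480) / (3.13) = 21.42/3.130 = 6.84.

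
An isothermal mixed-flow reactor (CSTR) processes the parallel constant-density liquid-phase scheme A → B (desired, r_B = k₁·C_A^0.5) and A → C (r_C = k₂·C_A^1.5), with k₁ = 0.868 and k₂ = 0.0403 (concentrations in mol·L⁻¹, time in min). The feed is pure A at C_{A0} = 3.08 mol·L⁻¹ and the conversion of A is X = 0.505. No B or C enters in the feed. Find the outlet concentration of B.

1.45 mol·L⁻¹

Exit C_A = C_{A0}(1−X) = 3.08×0.495 = 1.525 mol·L⁻¹.
Rates in a CSTR are evaluated at the outlet concentration: r_B = 0.868×1.525^0.5 = 1.072, r_C = 0.0403×1.525^1.5 = 0.07586.
Fraction of consumed A going to B: r_B/(r_B+r_C) = 0.9339.
C_B = 0.9339·C_{A0}·X = 0.9339×3.08×0.505 = 1.45 mol·L⁻¹.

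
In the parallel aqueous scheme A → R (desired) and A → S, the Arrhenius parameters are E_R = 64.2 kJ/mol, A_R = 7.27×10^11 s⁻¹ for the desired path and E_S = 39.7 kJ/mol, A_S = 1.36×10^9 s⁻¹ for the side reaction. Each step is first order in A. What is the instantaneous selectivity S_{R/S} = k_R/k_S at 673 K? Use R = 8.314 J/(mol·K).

6.70

Since both paths have the same order in A, the concentration cancels and S_{R/S} = k_R/k_S = (A_R/A_S)·exp[(E_S−E_R)/(RT)].
(E_S−E_R)/(RT) = (39.7−64.2)×10³/(8.314×673) = -24500/5595 = -4.379.
k_R/k_S = (7.27×10^11/1.36×10^9)·exp(-4.379) = 534.6 × 0.01254 = 6.70.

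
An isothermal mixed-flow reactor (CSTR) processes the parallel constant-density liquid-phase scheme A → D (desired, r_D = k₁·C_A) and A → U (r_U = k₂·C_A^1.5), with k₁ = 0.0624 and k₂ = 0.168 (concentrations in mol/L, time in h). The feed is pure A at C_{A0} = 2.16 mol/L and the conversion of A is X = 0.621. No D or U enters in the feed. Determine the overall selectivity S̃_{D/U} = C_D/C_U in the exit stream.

0.411

Exit C_A = C_{A0}(1−X) = 2.16×0.379 = 0.8186 mol/L.
Rates in a CSTR are evaluated at the outlet concentration: r_D = 0.0624×0.8186 = 0.05108, r_U = 0.168×0.8186^1.5 = 0.1244.
Overall selectivity = C_D/C_U = r_Dτ/(r_Uτ) = r_D/r_U = 0.411.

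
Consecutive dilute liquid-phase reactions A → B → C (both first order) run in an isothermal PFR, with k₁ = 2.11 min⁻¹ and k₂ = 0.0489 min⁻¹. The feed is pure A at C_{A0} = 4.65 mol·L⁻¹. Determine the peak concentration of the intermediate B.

Evaluating C_B at τ_opt = ln(k₂/k₁)/(k₂−k₁) gives C_{B,max}/C_{A0} = (k₁/k₂)^[k₂/(k₂−k₁)].
= (2.11/0.0489)^(0.0489/(0.0489−2.11)) = (43.15)^(-0.02373) = 0.9146.
C_{B,max} = 0.9146×4.65 = 4.25 mol·L⁻¹.

4.25 mol·L⁻¹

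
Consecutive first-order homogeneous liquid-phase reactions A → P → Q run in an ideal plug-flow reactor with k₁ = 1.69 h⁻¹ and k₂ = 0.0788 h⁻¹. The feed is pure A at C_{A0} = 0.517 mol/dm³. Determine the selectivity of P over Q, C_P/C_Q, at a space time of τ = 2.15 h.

Solving the coupled first-order balances gives C_P(τ) = [k₁/(k₂−k₁)]·C_{A0}·(e^(−k₁τ) − e^(−k₂τ)).
e^(−k₁τ) = e^(−1.69×2.15) = e^(−3.633) = 0.02642; e^(−k₂τ) = e^(−0.1694) = 0.8442.
C_P = 1.69×0.517/(0.0788−1.69) × (0.02642−0.8442) = (-0.5423)×(-0.8177) = 0.4434 mol/dm³.
C_A = C_{A0}e^(−k₁τ) = 0.01366 mol/dm³, so C_Q = C_{A0}−C_A−C_P = 0.05990 mol/dm³; C_P/C_Q = 7.40.

7.40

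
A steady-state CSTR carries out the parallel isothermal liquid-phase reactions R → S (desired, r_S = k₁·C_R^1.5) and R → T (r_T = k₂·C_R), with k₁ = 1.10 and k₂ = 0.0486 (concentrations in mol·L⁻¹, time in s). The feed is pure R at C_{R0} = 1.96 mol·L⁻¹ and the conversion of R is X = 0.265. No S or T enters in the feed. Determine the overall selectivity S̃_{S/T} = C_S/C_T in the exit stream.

27.2

Exit C_R = C_{R0}(1−X) = 1.96×0.735 = 1.441 mol·L⁻¹.
In a CSTR the entire volume is at exit conditions, so r_S = 1.10×1.441^1.5 = 1.902 and r_T = 0.0486×1.441 = 0.07001.
Overall selectivity = C_S/C_T = r_Sτ/(r_Tτ) = r_S/r_T = 27.2.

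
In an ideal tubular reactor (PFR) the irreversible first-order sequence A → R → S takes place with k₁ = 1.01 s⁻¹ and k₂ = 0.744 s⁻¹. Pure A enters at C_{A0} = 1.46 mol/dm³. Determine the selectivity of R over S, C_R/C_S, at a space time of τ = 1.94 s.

0.726

The intermediate concentration in a first-order A→B→C sequence is C_R = k₁C_{A0}(e^(−k₁τ) − e^(−k₂τ))/(k₂−k₁).
e^(−k₁τ) = e^(−1.01×1.94) = e^(−1.959) = 0.1409; e^(−k₂τ) = e^(−1.443) = 0.2361.
C_R = 1.01×1.46/(0.744−1.01) × (0.1409−0.2361) = (-5.544)×(-0.09519) = 0.5277 mol/dm³.
C_A = C_{A0}e^(−k₁τ) = 0.2058 mol/dm³, so C_S = C_{A0}−C_A−C_R = 0.7265 mol/dm³; C_R/C_S = 0.726.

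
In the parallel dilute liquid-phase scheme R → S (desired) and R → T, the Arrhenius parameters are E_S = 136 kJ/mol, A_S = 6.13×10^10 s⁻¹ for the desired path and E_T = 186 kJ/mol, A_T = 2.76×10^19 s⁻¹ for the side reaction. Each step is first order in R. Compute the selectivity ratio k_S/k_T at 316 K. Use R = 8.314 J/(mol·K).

k_S/k_T = (A_S/A_T)·exp[−(E_S−E_T)/(RT)] = (A_S/A_T)·exp[(E_T−E_S)/(RT)].
(E_T−E_S)/(RT) = (186−136)×10³/(8.314×316) = 50000/2627 = 19.03.
k_S/k_T = (6.13×10^10/2.76×10^19)·exp(19.03) = 2.221×10^-9 × 1.842×10^8 = 0.409.

0.409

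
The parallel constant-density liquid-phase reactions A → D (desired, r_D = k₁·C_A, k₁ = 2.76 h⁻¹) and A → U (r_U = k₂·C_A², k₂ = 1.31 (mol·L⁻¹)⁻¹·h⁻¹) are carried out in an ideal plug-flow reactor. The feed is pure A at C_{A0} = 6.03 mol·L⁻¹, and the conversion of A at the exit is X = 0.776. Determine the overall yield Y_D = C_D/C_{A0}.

0.299

C_A = C_{A0}(1−X) = 1.351 mol·L⁻¹.
Along a PFR/batch, dC_D/dC_A = −r_D/(r_D+r_U) = −k₁/(k₁+k₂·C_A).
Integrating from C_{A0} to C_A: C_D = (2.76/1.31)·ln[(2.76+1.31·6.03)/(2.76+1.31·1.35)] = 2.107·ln(10.66/4.529) = 1.803 mol·L⁻¹.
Y_D = C_D/C_{A0} = 1.803/6.03 = 0.299.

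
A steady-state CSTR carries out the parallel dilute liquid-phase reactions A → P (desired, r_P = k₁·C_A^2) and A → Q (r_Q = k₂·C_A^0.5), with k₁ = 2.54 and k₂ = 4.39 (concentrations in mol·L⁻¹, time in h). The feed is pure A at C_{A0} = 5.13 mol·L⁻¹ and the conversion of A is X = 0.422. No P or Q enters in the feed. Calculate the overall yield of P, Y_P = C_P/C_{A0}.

0.315

Exit C_A = C_{A0}(1−X) = 5.13×0.578 = 2.965 mol·L⁻¹.
Rates in a CSTR are evaluated at the outlet concentration: r_P = 2.54×2.965^2 = 22.33, r_Q = 4.39×2.965^0.5 = 7.559.
Fraction of consumed A going to P: r_P/(r_P+r_Q) = 0.7471.
C_P = 0.7471·C_{A0}·X = 0.7471×5.13×0.422 = 1.62 mol·L⁻¹; Y_P = C_P/C_{A0} = 0.315.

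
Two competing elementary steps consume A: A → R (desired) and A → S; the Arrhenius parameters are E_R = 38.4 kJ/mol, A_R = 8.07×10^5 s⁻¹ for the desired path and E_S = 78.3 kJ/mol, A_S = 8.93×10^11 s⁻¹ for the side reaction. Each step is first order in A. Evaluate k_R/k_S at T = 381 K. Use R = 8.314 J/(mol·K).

With equal orders, S_{R/S} = k_R/k_S = (A_R/A_S)·exp[(E_S−E_R)/(RT)].
(E_S−E_R)/(RT) = (78.3−38.4)×10³/(8.314×381) = 39900/3168 = 12.60.
k_R/k_S = (8.07×10^5/8.93×10^11)·exp(12.60) = 9.037×10^-7 × 2.954×10^5 = 0.267.
Since E_R < E_S, lowering the temperature improves selectivity toward R.

0.267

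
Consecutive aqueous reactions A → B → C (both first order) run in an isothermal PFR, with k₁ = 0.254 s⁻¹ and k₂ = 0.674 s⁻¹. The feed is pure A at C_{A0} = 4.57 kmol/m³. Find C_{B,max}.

At the optimum, C_{B,max}/C_{A0} = (k₁/k₂)^[k₂/(k₂−k₁)].
= (0.254/0.674)^(0.674/(0.674−0.254)) = (0.3769)^(1.605) = 0.2089.
C_{B,max} = 0.2089×4.57 = 0.955 kmol/m³.

0.955 kmol/m³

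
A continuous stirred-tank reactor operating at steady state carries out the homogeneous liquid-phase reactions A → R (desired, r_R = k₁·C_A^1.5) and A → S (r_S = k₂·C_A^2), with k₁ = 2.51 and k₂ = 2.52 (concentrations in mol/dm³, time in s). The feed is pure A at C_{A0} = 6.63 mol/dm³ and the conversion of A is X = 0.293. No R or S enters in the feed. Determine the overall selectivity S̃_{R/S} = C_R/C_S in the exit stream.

0.460

Exit C_A = C_{A0}(1−X) = 6.63×0.707 = 4.687 mol/dm³.
A CSTR operates uniformly at the exit composition, giving r_R = 25.47 and r_S = 55.37 (each k·C_A^n at C_A = 4.687).
Overall selectivity = C_R/C_S = r_Rτ/(r_Sτ) = r_R/r_S = 0.460.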